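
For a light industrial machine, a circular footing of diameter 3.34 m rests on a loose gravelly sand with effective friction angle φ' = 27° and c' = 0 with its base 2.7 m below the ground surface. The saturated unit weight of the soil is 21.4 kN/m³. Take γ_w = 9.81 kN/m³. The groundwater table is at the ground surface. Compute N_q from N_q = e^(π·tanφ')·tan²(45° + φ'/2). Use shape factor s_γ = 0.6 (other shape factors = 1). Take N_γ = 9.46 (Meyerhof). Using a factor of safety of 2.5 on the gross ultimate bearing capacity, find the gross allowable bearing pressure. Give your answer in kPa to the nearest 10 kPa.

q_all ≈ 210 kPa

N_q = e^(π·tan27°)·tan²(58.5°) = 13.2.
With the water table at the surface the whole profile is submerged: γ' = 21.4 − 9.81 = 11.59 kN/m³, so q = γ'·D_f = 31.293 kPa; the same γ' applies in the ½γBN_γ term.
q_ult = q·N_q + 0.5·γ·B·N_γ·s_γ
     = 31.293 × 13.199 + 0.5 × 11.59 × 3.34 × 9.46 × 0.6
     = 413.04 + 109.86 = 522.9 kPa.
q_all = 522.9 / 2.5 = 209.16 kPa.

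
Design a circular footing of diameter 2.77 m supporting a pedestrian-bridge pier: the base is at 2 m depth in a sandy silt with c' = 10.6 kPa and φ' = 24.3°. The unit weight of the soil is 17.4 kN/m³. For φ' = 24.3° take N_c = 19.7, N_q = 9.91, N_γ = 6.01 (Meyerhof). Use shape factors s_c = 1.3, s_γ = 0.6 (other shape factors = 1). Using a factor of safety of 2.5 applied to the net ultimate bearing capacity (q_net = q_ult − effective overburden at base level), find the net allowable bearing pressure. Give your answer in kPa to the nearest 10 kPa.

q_all(net) ≈ 270 kPa

q = γ·D_f = 17.4 × 2 = 34.8 kPa.
c·N_c·s_c = 10.6 × 19.7 × 1.3 = 271.47 kPa
q·N_q = 34.8 × 9.91 = 344.87 kPa
0.5·γ·B·N_γ·s_γ = 0.5 × 17.4 × 2.77 × 6.01 × 0.6 = 86.901 kPa
q_ult = 271.47 + 344.87 + 86.901 = 703.23 kPa.
Net ultimate: q_net = 703.23 − 34.8 = 668.43 kPa.
q_all(net) = 668.43 / 2.5 = 267.37 kPa.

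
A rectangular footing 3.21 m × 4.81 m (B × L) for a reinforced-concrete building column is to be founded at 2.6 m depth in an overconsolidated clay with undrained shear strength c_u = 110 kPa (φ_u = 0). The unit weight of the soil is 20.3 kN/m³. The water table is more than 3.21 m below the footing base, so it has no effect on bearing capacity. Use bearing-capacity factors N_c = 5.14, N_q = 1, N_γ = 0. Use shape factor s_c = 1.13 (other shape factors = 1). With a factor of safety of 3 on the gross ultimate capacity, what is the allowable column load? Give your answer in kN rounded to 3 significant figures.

Effective surcharge at the founding depth q = γ·D_f = 20.3 × 2.6 = 52.78 kPa.
q_ult = c·N_c·s_c + q·N_q
     = 110 × 5.14 × 1.13 + 52.78 × 1
     = 638.9 + 52.78 = 691.68 kPa.
Gross allowable pressure q_all = 691.68 / 3 = 230.56 kPa.
Footing area = 15.4401 m², so allowable column load = 230.56 × 15.4401 = 3559.9 kN.

P_all ≈ 3560 kN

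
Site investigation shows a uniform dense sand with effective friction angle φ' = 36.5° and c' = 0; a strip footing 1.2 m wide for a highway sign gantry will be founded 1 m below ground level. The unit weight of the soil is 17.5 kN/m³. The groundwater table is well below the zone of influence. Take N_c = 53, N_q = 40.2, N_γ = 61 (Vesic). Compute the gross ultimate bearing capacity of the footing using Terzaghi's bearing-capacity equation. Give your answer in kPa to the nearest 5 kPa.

q_ult ≈ 1345 kPa

Effective surcharge at the founding depth q = γ·D_f = 17.5 × 1 = 17.5 kPa.
q_ult = q·N_q + 0.5·γ·B·N_γ
     = 17.5 × 40.2 + 0.5 × 17.5 × 1.2 × 61
     = 703.5 + 640.5 = 1344 kPa.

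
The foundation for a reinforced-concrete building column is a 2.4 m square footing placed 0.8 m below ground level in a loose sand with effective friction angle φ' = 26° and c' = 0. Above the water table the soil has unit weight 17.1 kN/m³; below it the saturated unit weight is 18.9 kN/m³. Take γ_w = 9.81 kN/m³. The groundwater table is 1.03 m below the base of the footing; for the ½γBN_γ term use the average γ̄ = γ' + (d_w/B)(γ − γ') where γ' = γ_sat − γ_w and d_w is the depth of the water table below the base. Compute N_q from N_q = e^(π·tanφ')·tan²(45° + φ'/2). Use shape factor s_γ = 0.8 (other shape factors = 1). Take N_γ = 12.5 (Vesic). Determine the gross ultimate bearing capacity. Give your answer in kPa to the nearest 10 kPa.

q_ult ≈ 310 kPa

tan26° = 0.4877, so N_q = e^(π×0.4877)·tan²(58°) = 4.629 × 2.561 = 11.85.
Overburden at base level: q = 17.1 × 0.8 = 13.68 kPa.
The water table is 1.03 m below the base (< B = 2.4 m), so the ½γBN_γ term uses γ̄ = γ' + (d_w/B)(γ − γ') = 9.09 + (1.03/2.4)(17.1 − 9.09) = 12.528 kN/m³.
Surcharge term q·N_q = 13.68 × 11.854 = 162.17 kPa; self-weight term 0.5·γ·B·N_γ·s_γ = 0.5 × 12.528 × 2.4 × 12.5 × 0.8 = 150.33 kPa.
q_ult = 162.17 + 150.33 = 312.5 kPa.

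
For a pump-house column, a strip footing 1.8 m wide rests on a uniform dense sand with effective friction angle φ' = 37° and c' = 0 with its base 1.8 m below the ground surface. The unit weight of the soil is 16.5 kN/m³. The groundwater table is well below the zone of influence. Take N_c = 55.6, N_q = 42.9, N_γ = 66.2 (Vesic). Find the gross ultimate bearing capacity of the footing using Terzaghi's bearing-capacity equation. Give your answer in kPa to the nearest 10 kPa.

Effective surcharge at the founding depth q = γ·D_f = 16.5 × 1.8 = 29.7 kPa.
q_ult = q·N_q + 0.5·γ·B·N_γ
     = 29.7 × 42.9 + 0.5 × 16.5 × 1.8 × 66.2
     = 1274.1 + 983.07 = 2257.2 kPa.

q_ult ≈ 2260 kPa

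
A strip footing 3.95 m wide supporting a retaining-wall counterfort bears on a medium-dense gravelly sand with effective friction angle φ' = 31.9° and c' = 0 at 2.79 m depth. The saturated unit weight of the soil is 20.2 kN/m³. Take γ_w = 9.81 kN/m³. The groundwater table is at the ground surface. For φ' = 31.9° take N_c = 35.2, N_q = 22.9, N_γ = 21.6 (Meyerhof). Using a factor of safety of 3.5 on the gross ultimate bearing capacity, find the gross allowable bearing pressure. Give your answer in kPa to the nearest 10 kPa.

q_all ≈ 320 kPa

With the water table at the surface the whole profile is submerged: γ' = 20.2 − 9.81 = 10.39 kN/m³, so q = γ'·D_f = 28.988 kPa; the same γ' applies in the ½γBN_γ term.
q_ult = q·N_q + 0.5·γ·B·N_γ
     = 28.988 × 22.9 + 0.5 × 10.39 × 3.95 × 21.6
     = 663.83 + 443.24 = 1107.1 kPa.
q_all = 1107.1 / 3.5 = 316.3 kPa.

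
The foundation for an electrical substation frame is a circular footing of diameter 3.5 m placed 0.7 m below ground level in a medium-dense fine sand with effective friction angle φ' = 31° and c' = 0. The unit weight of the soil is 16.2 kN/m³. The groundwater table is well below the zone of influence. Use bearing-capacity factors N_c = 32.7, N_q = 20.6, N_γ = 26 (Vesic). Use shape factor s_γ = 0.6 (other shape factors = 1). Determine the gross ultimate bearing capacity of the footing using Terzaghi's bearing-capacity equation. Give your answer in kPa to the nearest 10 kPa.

q_ult ≈ 680 kPa

Overburden at base level: q = 16.2 × 0.7 = 11.34 kPa.
Surcharge term q·N_q = 11.34 × 20.6 = 233.6 kPa; self-weight term 0.5·γ·B·N_γ·s_γ = 0.5 × 16.2 × 3.5 × 26 × 0.6 = 442.26 kPa.
q_ult = 233.6 + 442.26 = 675.86 kPa.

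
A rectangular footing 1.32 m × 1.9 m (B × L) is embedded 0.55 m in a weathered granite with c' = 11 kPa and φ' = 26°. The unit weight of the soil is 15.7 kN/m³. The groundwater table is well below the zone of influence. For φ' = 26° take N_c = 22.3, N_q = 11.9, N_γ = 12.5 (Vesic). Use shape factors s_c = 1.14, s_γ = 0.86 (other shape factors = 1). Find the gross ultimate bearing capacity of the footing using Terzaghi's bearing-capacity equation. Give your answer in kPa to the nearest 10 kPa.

Effective surcharge at the founding depth q = γ·D_f = 15.7 × 0.55 = 8.635 kPa.
q_ult = c·N_c·s_c + q·N_q + 0.5·γ·B·N_γ·s_γ
     = 11 × 22.3 × 1.14 + 8.635 × 11.9 + 0.5 × 15.7 × 1.32 × 12.5 × 0.86
     = 279.64 + 102.76 + 111.39 = 493.79 kPa.

q_ult ≈ 490 kPa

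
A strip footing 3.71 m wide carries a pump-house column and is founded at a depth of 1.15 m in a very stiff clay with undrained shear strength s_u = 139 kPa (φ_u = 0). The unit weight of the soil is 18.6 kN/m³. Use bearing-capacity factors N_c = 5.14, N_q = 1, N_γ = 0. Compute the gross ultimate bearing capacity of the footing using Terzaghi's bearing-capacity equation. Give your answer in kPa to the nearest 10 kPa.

q_ult ≈ 740 kPa

Effective surcharge at the founding depth q = γ·D_f = 18.6 × 1.15 = 21.39 kPa.
q_ult = c·N_c + q·N_q
     = 139 × 5.14 + 21.39 × 1
     = 714.46 + 21.39 = 735.85 kPa.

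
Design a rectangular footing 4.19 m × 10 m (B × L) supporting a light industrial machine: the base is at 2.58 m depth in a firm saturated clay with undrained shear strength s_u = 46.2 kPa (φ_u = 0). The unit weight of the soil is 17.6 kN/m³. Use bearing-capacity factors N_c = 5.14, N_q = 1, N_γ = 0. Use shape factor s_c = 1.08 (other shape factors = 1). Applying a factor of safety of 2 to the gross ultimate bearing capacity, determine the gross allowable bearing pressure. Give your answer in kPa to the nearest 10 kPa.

Overburden at base level: q = 17.6 × 2.58 = 45.408 kPa.
Cohesion term c·N_c·s_c = 46.2 × 5.14 × 1.08 = 256.47 kPa; surcharge term q·N_q = 45.408 × 1 = 45.408 kPa.
q_ult = 256.47 + 45.408 = 301.87 kPa.
q_all = q_ult / FS = 301.87 / 2 = 150.94 kPa.

q_all ≈ 150 kPa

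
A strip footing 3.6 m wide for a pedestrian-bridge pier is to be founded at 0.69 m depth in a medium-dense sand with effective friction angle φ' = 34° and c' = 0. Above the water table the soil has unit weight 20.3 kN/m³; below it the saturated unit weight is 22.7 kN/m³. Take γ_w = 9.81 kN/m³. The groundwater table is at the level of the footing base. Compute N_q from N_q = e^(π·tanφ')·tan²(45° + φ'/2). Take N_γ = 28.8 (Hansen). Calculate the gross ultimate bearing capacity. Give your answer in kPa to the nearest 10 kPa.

tan34° = 0.6745, so N_q = e^(π×0.6745)·tan²(62°) = 8.323 × 3.537 = 29.44.
q = γ·D_f = 20.3 × 0.69 = 14.007 kPa.
For the ½γBN_γ term take γ' = 22.7 − 9.81 = 12.89 kN/m³ (soil below base is submerged).
q·N_q = 14.007 × 29.44 = 412.36 kPa
0.5·γ·B·N_γ = 0.5 × 12.89 × 3.6 × 28.8 = 668.22 kPa
q_ult = 412.36 + 668.22 = 1080.6 kPa.

q_ult ≈ 1080 kPa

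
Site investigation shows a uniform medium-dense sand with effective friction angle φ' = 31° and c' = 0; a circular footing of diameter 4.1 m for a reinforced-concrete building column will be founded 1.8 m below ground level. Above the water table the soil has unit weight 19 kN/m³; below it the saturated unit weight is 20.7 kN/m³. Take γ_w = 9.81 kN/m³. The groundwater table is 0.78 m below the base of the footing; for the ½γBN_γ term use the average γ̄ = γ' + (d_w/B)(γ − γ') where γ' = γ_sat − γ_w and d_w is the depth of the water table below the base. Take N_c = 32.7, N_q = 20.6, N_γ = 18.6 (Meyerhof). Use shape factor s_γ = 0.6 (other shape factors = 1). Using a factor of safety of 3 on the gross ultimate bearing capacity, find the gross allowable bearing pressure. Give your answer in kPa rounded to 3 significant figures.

Effective surcharge at the founding depth q = γ·D_f = 19 × 1.8 = 34.2 kPa.
With d_w = 0.78 m < B, γ̄ = 10.89 + (0.78/4.1) × (19 − 10.89) = 12.433 kN/m³.
q_ult = q·N_q + 0.5·γ·B·N_γ·s_γ
     = 34.2 × 20.6 + 0.5 × 12.433 × 4.1 × 18.6 × 0.6
     = 704.52 + 284.44 = 988.96 kPa.
q_all = 988.96 / 3 = 329.65 kPa.

q_all ≈ 330 kPa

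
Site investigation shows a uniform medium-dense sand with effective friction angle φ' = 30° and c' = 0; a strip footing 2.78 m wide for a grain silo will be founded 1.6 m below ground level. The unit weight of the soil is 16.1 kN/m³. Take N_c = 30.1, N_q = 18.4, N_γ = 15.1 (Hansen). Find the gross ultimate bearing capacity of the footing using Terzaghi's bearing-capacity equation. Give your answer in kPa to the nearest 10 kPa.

q_ult ≈ 810 kPa

Effective surcharge at the founding depth q = γ·D_f = 16.1 × 1.6 = 25.76 kPa.
q_ult = q·N_q + 0.5·γ·B·N_γ
     = 25.76 × 18.4 + 0.5 × 16.1 × 2.78 × 15.1
     = 473.98 + 337.92 = 811.91 kPa.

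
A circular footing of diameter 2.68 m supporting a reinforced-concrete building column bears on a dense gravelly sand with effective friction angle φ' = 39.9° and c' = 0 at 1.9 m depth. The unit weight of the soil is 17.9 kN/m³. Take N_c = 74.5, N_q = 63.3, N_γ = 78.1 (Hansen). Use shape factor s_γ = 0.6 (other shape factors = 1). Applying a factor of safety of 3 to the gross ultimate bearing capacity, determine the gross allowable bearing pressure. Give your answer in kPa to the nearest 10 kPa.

q_all ≈ 1090 kPa

Effective surcharge at the founding depth q = γ·D_f = 17.9 × 1.9 = 34.01 kPa.
q_ult = q·N_q + 0.5·γ·B·N_γ·s_γ
     = 34.01 × 63.3 + 0.5 × 17.9 × 2.68 × 78.1 × 0.6
     = 2152.8 + 1124 = 3276.8 kPa.
q_all = q_ult / FS = 3276.8 / 3 = 1092.3 kPa.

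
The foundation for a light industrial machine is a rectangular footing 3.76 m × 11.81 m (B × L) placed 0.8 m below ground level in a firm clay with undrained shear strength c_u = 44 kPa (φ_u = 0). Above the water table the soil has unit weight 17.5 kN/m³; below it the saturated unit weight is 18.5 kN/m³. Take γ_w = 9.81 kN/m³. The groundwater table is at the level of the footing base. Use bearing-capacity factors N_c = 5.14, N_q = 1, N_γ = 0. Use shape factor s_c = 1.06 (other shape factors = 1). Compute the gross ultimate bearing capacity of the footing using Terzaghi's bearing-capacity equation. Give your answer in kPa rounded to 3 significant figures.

q_ult ≈ 254 kPa

q = γ·D_f = 17.5 × 0.8 = 14 kPa.
c·N_c·s_c = 44 × 5.14 × 1.06 = 239.73 kPa
q·N_q = 14 × 1 = 14 kPa
q_ult = 239.73 + 14 = 253.73 kPa.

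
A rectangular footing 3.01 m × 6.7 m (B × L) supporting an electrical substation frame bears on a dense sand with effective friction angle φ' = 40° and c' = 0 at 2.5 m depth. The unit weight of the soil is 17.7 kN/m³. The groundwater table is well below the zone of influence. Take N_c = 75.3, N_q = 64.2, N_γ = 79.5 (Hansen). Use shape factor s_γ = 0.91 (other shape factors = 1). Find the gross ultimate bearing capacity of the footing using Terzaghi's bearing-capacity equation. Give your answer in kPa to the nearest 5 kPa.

Effective surcharge at the founding depth q = γ·D_f = 17.7 × 2.5 = 44.25 kPa.
q_ult = q·N_q + 0.5·γ·B·N_γ·s_γ
     = 44.25 × 64.2 + 0.5 × 17.7 × 3.01 × 79.5 × 0.91
     = 2840.8 + 1927.2 = 4768 kPa.

q_ult ≈ 4770 kPa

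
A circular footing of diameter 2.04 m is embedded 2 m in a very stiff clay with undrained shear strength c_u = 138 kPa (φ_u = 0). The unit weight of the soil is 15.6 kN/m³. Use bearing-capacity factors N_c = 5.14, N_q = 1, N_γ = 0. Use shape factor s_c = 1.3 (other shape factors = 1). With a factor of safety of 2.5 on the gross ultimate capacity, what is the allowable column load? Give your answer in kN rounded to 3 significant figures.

q = γ·D_f = 15.6 × 2 = 31.2 kPa.
c·N_c·s_c = 138 × 5.14 × 1.3 = 922.12 kPa
q·N_q = 31.2 × 1 = 31.2 kPa
q_ult = 922.12 + 31.2 = 953.32 kPa.
Gross allowable pressure q_all = 953.32 / 2.5 = 381.33 kPa.
Footing area = 3.2685 m², so allowable column load = 381.33 × 3.2685 = 1246.4 kN.

P_all ≈ 1250 kN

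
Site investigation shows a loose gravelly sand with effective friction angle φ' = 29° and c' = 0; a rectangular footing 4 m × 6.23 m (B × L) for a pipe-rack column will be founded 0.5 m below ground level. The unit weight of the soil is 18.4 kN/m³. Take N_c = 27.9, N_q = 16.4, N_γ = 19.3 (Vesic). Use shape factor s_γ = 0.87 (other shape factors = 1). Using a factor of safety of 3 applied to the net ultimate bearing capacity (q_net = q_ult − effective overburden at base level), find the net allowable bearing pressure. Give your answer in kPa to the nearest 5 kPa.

Effective surcharge at the founding depth q = γ·D_f = 18.4 × 0.5 = 9.2 kPa.
q_ult = q·N_q + 0.5·γ·B·N_γ·s_γ
     = 9.2 × 16.4 + 0.5 × 18.4 × 4 × 19.3 × 0.87
     = 150.88 + 617.91 = 768.79 kPa.
Net ultimate: q_net = 768.79 − 9.2 = 759.59 kPa.
q_all(net) = 759.59 / 3 = 253.2 kPa.

q_all(net) ≈ 255 kPa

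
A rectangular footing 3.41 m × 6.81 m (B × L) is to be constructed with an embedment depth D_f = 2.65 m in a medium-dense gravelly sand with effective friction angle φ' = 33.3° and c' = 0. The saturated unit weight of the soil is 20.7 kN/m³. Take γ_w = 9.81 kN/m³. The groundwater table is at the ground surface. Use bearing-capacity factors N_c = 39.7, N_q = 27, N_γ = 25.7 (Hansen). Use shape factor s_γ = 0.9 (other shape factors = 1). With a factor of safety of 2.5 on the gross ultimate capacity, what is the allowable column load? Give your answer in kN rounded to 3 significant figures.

P_all ≈ 11200 kN

Water table at ground surface, so effective unit weight γ' = 20.7 − 9.81 = 10.89 kN/m³ is used throughout; overburden q = 10.89 × 2.65 = 28.858 kPa; the same γ' applies in the ½γBN_γ term.
Surcharge term q·N_q = 28.858 × 27 = 779.18 kPa; self-weight term 0.5·γ·B·N_γ·s_γ = 0.5 × 10.89 × 3.41 × 25.7 × 0.9 = 429.47 kPa.
q_ult = 779.18 + 429.47 = 1208.6 kPa.
Gross allowable pressure q_all = 1208.6 / 2.5 = 483.46 kPa.
Footing area = 23.2221 m², so allowable column load = 483.46 × 23.2221 = 11227 kN.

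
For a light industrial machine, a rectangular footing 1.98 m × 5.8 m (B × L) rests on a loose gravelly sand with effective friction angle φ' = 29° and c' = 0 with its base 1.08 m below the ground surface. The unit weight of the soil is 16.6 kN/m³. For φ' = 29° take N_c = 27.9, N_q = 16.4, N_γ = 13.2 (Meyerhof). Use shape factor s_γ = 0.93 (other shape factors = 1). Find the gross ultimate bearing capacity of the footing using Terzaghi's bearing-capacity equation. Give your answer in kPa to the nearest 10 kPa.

q_ult ≈ 500 kPa

q = γ·D_f = 16.6 × 1.08 = 17.928 kPa.
q·N_q = 17.928 × 16.4 = 294.02 kPa
0.5·γ·B·N_γ·s_γ = 0.5 × 16.6 × 1.98 × 13.2 × 0.93 = 201.74 kPa
q_ult = 294.02 + 201.74 = 495.76 kPa.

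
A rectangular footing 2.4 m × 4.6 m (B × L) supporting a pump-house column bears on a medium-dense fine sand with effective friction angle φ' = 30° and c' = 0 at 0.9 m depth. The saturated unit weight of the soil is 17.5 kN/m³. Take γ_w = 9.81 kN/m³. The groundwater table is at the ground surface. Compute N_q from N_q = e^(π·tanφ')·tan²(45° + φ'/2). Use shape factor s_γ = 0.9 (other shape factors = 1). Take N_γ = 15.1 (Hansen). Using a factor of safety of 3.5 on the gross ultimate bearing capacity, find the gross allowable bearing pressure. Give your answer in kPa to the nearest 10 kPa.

q_all ≈ 70 kPa

N_q = e^(π·tan30°)·tan²(60°) = 18.4.
Water table at ground surface, so effective unit weight γ' = 17.5 − 9.81 = 7.69 kN/m³ is used throughout; overburden q = 7.69 × 0.9 = 6.921 kPa; the same γ' applies in the ½γBN_γ term.
Surcharge term q·N_q = 6.921 × 18.401 = 127.35 kPa; self-weight term 0.5·γ·B·N_γ·s_γ = 0.5 × 7.69 × 2.4 × 15.1 × 0.9 = 125.41 kPa.
q_ult = 127.35 + 125.41 = 252.76 kPa.
q_all = 252.76 / 3.5 = 72.218 kPa.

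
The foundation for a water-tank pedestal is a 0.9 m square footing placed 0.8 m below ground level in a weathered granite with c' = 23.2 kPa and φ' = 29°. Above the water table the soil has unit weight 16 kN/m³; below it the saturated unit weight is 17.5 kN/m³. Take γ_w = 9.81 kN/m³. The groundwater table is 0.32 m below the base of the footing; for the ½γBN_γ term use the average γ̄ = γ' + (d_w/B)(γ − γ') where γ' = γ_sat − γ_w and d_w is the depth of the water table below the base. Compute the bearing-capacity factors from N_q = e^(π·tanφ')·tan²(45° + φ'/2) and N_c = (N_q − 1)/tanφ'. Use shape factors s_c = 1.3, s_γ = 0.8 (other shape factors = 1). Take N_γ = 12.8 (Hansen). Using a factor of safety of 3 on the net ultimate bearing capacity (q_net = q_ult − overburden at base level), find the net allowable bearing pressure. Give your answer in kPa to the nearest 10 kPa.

N_q = e^(π·tan29°)·tan²(59.5°) = 16.44; N_c = (N_q − 1)/tanφ' = 27.86.
q = γ·D_f = 16 × 0.8 = 12.8 kPa.
γ' = 7.69 kN/m³; averaging over the depth B below the base, γ̄ = γ' + (d_w/B)(γ − γ') = 10.645 kN/m³.
c·N_c·s_c = 23.2 × 27.86 × 1.3 = 840.27 kPa
q·N_q = 12.8 × 16.443 = 210.47 kPa
0.5·γ·B·N_γ·s_γ = 0.5 × 10.645 × 0.9 × 12.8 × 0.8 = 49.051 kPa
q_ult = 840.27 + 210.47 + 49.051 = 1099.8 kPa.
q_net = 1099.8 − 12.8 = 1087 kPa.
q_all(net) = 1087 / 3 = 362.33 kPa.

q_all(net) ≈ 360 kPa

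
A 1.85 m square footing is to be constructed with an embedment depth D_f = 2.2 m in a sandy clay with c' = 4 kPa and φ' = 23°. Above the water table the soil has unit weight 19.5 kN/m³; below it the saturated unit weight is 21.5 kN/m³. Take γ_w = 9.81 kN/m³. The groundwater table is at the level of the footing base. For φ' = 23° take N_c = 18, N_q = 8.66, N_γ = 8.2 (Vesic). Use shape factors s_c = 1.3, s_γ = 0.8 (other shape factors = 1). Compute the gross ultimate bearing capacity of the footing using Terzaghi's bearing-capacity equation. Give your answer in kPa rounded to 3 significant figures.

q_ult ≈ 536 kPa

q = γ·D_f = 19.5 × 2.2 = 42.9 kPa.
For the ½γBN_γ term take γ' = 21.5 − 9.81 = 11.69 kN/m³ (soil below base is submerged).
c·N_c·s_c = 4 × 18 × 1.3 = 93.6 kPa
q·N_q = 42.9 × 8.66 = 371.51 kPa
0.5·γ·B·N_γ·s_γ = 0.5 × 11.69 × 1.85 × 8.2 × 0.8 = 70.935 kPa
q_ult = 93.6 + 371.51 + 70.935 = 536.05 kPa.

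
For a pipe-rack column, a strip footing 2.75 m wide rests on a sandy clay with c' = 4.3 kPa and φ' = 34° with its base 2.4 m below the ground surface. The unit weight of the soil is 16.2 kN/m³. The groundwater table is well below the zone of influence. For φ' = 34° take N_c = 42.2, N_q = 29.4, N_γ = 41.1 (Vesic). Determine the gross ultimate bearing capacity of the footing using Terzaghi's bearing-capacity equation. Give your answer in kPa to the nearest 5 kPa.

Overburden at base level: q = 16.2 × 2.4 = 38.88 kPa.
Cohesion term c·N_c = 4.3 × 42.2 = 181.46 kPa; surcharge term q·N_q = 38.88 × 29.4 = 1143.1 kPa; self-weight term 0.5·γ·B·N_γ = 0.5 × 16.2 × 2.75 × 41.1 = 915.5 kPa.
q_ult = 181.46 + 1143.1 + 915.5 = 2240 kPa.

q_ult ≈ 2240 kPa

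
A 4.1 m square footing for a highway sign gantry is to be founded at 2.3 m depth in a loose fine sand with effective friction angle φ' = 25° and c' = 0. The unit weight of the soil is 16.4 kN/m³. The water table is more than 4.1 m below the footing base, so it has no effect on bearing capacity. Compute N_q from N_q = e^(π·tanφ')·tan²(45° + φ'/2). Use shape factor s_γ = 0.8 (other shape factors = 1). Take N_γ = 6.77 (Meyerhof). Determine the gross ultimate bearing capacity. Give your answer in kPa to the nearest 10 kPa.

q_ult ≈ 580 kPa

tan25° = 0.4663, so N_q = e^(π×0.4663)·tan²(57.5°) = 4.327 × 2.464 = 10.66.
Overburden at base level: q = 16.4 × 2.3 = 37.72 kPa.
Surcharge term q·N_q = 37.72 × 10.662 = 402.18 kPa; self-weight term 0.5·γ·B·N_γ·s_γ = 0.5 × 16.4 × 4.1 × 6.77 × 0.8 = 182.09 kPa.
q_ult = 402.18 + 182.09 = 584.26 kPa.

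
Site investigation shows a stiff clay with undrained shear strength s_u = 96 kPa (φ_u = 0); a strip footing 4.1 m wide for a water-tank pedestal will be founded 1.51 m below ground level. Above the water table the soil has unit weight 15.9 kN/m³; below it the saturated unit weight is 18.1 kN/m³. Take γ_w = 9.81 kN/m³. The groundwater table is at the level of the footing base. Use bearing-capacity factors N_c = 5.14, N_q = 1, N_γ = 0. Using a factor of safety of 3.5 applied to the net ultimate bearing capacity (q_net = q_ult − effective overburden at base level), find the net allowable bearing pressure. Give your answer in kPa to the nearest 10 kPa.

q_all(net) ≈ 140 kPa

Overburden at base level: q = 15.9 × 1.51 = 24.009 kPa.
Cohesion term c·N_c = 96 × 5.14 = 493.44 kPa; surcharge term q·N_q = 24.009 × 1 = 24.009 kPa.
q_ult = 493.44 + 24.009 = 517.45 kPa.
Net ultimate: q_net = 517.45 − 24.009 = 493.44 kPa.
q_all(net) = 493.44 / 3.5 = 140.98 kPa.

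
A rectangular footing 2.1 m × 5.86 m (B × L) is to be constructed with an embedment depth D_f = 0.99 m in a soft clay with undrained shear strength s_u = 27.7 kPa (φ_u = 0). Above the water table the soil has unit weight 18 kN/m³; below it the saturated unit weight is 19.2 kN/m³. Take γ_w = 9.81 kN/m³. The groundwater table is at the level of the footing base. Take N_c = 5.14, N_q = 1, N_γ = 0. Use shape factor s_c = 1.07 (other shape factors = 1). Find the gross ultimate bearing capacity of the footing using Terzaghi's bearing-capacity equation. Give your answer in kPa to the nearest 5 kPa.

q = γ·D_f = 18 × 0.99 = 17.82 kPa.
c·N_c·s_c = 27.7 × 5.14 × 1.07 = 152.34 kPa
q·N_q = 17.82 × 1 = 17.82 kPa
q_ult = 152.34 + 17.82 = 170.16 kPa.

q_ult ≈ 170 kPa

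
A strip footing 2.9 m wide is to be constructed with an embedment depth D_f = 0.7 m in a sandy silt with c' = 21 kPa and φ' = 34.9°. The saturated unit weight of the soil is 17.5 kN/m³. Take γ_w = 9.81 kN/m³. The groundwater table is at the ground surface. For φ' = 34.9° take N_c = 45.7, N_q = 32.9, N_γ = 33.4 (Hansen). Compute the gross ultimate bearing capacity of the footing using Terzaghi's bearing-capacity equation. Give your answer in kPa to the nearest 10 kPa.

Water table at ground surface, so effective unit weight γ' = 17.5 − 9.81 = 7.69 kN/m³ is used throughout; overburden q = 7.69 × 0.7 = 5.383 kPa; the same γ' applies in the ½γBN_γ term.
Cohesion term c·N_c = 21 × 45.7 = 959.7 kPa; surcharge term q·N_q = 5.383 × 32.9 = 177.1 kPa; self-weight term 0.5·γ·B·N_γ = 0.5 × 7.69 × 2.9 × 33.4 = 372.43 kPa.
q_ult = 959.7 + 177.1 + 372.43 = 1509.2 kPa.

q_ult ≈ 1510 kPa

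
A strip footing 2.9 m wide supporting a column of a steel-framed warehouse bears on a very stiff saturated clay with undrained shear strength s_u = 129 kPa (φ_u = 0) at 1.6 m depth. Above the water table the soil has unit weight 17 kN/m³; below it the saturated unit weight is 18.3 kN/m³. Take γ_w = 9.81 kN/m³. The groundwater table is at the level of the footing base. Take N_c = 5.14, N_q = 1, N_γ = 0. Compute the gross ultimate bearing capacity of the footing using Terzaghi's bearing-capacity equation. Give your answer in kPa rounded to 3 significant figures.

q = γ·D_f = 17 × 1.6 = 27.2 kPa.
c·N_c = 129 × 5.14 = 663.06 kPa
q·N_q = 27.2 × 1 = 27.2 kPa
q_ult = 663.06 + 27.2 = 690.26 kPa.

q_ult ≈ 690 kPa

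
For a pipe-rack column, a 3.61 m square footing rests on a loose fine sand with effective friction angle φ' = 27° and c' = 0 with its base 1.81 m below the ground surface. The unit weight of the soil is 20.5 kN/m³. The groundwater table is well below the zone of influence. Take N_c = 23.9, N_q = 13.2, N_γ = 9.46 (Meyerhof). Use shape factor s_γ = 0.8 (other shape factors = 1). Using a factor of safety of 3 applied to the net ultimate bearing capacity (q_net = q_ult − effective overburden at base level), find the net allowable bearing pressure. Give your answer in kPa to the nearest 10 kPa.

q_all(net) ≈ 240 kPa

q = γ·D_f = 20.5 × 1.81 = 37.105 kPa.
q·N_q = 37.105 × 13.2 = 489.79 kPa
0.5·γ·B·N_γ·s_γ = 0.5 × 20.5 × 3.61 × 9.46 × 0.8 = 280.03 kPa
q_ult = 489.79 + 280.03 = 769.82 kPa.
Net ultimate: q_net = 769.82 − 37.105 = 732.72 kPa.
q_all(net) = 732.72 / 3 = 244.24 kPa.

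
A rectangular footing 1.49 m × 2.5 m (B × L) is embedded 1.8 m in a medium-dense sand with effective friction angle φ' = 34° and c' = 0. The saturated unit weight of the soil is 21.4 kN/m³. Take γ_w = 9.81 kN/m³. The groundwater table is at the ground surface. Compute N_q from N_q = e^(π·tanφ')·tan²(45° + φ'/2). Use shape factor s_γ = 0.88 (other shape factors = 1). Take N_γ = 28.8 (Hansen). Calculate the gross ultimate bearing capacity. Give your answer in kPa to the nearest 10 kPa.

tan34° = 0.6745, so N_q = e^(π×0.6745)·tan²(62°) = 8.323 × 3.537 = 29.44.
With the water table at the surface the whole profile is submerged: γ' = 21.4 − 9.81 = 11.59 kN/m³, so q = γ'·D_f = 20.862 kPa; the same γ' applies in the ½γBN_γ term.
q_ult = q·N_q + 0.5·γ·B·N_γ·s_γ
     = 20.862 × 29.44 + 0.5 × 11.59 × 1.49 × 28.8 × 0.88
     = 614.17 + 218.83 = 833.01 kPa.

q_ult ≈ 830 kPa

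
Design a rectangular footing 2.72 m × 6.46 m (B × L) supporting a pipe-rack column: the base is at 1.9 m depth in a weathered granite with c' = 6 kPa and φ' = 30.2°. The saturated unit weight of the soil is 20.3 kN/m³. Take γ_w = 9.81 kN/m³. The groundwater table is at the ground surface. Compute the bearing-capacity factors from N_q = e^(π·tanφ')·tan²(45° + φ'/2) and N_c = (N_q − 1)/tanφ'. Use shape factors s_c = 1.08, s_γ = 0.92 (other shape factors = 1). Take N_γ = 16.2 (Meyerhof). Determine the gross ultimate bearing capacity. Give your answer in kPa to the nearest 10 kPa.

q_ult ≈ 790 kPa

tan30.2° = 0.582, so N_q = e^(π×0.582)·tan²(60.1°) = 6.224 × 3.024 = 18.82.
N_c = (18.82 − 1)/tan30.2° = 30.62.
With the water table at the surface the whole profile is submerged: γ' = 20.3 − 9.81 = 10.49 kN/m³, so q = γ'·D_f = 19.931 kPa; the same γ' applies in the ½γBN_γ term.
q_ult = c·N_c·s_c + q·N_q + 0.5·γ·B·N_γ·s_γ
     = 6 × 30.625 × 1.08 + 19.931 × 18.824 + 0.5 × 10.49 × 2.72 × 16.2 × 0.92
     = 198.45 + 375.18 + 212.63 = 786.26 kPa.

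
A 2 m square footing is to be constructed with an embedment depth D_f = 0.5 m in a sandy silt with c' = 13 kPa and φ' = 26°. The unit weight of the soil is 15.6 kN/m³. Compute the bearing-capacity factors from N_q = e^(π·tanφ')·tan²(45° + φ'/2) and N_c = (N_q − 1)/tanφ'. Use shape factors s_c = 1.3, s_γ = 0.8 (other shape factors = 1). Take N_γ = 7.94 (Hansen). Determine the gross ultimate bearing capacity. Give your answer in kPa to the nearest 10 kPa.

tan26° = 0.4877, so N_q = e^(π×0.4877)·tan²(58°) = 4.629 × 2.561 = 11.85.
N_c = (11.85 − 1)/tan26° = 22.25.
Overburden at base level: q = 15.6 × 0.5 = 7.8 kPa.
Cohesion term c·N_c·s_c = 13 × 22.254 × 1.3 = 376.1 kPa; surcharge term q·N_q = 7.8 × 11.854 = 92.463 kPa; self-weight term 0.5·γ·B·N_γ·s_γ = 0.5 × 15.6 × 2 × 7.94 × 0.8 = 99.091 kPa.
q_ult = 376.1 + 92.463 + 99.091 = 567.65 kPa.

q_ult ≈ 570 kPa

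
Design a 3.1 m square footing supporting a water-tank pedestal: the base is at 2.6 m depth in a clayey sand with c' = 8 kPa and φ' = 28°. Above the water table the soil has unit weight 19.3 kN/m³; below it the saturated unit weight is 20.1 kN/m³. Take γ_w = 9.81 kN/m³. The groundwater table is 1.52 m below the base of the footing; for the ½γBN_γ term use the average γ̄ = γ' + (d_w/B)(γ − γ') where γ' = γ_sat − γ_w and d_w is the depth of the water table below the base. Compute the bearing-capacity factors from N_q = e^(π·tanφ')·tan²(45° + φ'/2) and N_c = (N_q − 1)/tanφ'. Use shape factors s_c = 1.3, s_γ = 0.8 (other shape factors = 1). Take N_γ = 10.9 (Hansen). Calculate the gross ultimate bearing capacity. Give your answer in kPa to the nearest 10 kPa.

tan28° = 0.5317, so N_q = e^(π×0.5317)·tan²(59°) = 5.314 × 2.77 = 14.72.
N_c = (14.72 − 1)/tan28° = 25.8.
Effective surcharge at the founding depth q = γ·D_f = 19.3 × 2.6 = 50.18 kPa.
With d_w = 1.52 m < B, γ̄ = 10.29 + (1.52/3.1) × (19.3 − 10.29) = 14.708 kN/m³.
q_ult = c·N_c·s_c + q·N_q + 0.5·γ·B·N_γ·s_γ
     = 8 × 25.803 × 1.3 + 50.18 × 14.72 + 0.5 × 14.708 × 3.1 × 10.9 × 0.8
     = 268.35 + 738.64 + 198.79 = 1205.8 kPa.

q_ult ≈ 1210 kPa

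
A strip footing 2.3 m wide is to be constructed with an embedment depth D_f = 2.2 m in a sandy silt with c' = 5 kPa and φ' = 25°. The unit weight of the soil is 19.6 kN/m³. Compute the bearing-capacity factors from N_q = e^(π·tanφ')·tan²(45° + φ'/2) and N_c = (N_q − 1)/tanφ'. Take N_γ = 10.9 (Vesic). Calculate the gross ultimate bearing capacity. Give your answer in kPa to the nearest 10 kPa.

q_ult ≈ 810 kPa

tan25° = 0.4663, so N_q = e^(π×0.4663)·tan²(57.5°) = 4.327 × 2.464 = 10.66.
N_c = (10.66 − 1)/tan25° = 20.72.
Effective surcharge at the founding depth q = γ·D_f = 19.6 × 2.2 = 43.12 kPa.
q_ult = c·N_c + q·N_q + 0.5·γ·B·N_γ
     = 5 × 20.721 + 43.12 × 10.662 + 0.5 × 19.6 × 2.3 × 10.9
     = 103.6 + 459.75 + 245.69 = 809.04 kPa.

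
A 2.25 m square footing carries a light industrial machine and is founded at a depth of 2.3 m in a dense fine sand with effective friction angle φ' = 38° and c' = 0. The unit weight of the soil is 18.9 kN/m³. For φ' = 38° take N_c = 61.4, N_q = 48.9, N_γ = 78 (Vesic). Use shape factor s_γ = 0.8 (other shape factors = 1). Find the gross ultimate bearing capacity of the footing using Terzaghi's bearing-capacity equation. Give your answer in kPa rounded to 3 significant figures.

q = γ·D_f = 18.9 × 2.3 = 43.47 kPa.
q·N_q = 43.47 × 48.9 = 2125.7 kPa
0.5·γ·B·N_γ·s_γ = 0.5 × 18.9 × 2.25 × 78 × 0.8 = 1326.8 kPa
q_ult = 2125.7 + 1326.8 = 3452.5 kPa.

q_ult ≈ 3450 kPa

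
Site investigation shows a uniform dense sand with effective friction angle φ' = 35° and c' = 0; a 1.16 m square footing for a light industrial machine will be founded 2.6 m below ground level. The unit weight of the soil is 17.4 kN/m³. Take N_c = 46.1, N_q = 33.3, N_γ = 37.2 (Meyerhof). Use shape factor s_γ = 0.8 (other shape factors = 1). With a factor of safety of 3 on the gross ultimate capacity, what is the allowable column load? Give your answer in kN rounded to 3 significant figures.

P_all ≈ 810 kN

Overburden at base level: q = 17.4 × 2.6 = 45.24 kPa.
Surcharge term q·N_q = 45.24 × 33.3 = 1506.5 kPa; self-weight term 0.5·γ·B·N_γ·s_γ = 0.5 × 17.4 × 1.16 × 37.2 × 0.8 = 300.34 kPa.
q_ult = 1506.5 + 300.34 = 1806.8 kPa.
Gross allowable pressure q_all = 1806.8 / 3 = 602.28 kPa.
Footing area = 1.3456 m², so allowable column load = 602.28 × 1.3456 = 810.42 kN.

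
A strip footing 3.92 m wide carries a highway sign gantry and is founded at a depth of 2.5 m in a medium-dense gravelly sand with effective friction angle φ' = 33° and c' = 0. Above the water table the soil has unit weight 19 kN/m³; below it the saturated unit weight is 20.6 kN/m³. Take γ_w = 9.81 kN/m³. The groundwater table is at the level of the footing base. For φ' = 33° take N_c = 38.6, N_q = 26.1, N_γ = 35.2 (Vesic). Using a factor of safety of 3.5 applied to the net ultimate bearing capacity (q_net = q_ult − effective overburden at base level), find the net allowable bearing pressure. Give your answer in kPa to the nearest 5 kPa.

q_all(net) ≈ 555 kPa

Effective surcharge at the founding depth q = γ·D_f = 19 × 2.5 = 47.5 kPa.
The water table coincides with the base, so in the self-weight term γ → γ' = 10.79 kN/m³.
q_ult = q·N_q + 0.5·γ·B·N_γ
     = 47.5 × 26.1 + 0.5 × 10.79 × 3.92 × 35.2
     = 1239.8 + 744.42 = 1984.2 kPa.
Net ultimate: q_net = 1984.2 − 47.5 = 1936.7 kPa.
q_all(net) = 1936.7 / 3.5 = 553.34 kPa.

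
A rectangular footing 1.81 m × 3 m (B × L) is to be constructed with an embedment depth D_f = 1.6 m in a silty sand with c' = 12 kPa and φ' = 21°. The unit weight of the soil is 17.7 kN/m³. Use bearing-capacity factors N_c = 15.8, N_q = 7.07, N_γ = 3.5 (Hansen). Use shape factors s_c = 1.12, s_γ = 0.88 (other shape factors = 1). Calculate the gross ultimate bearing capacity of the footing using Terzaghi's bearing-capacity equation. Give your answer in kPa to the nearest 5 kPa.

q_ult ≈ 460 kPa

q = γ·D_f = 17.7 × 1.6 = 28.32 kPa.
c·N_c·s_c = 12 × 15.8 × 1.12 = 212.35 kPa
q·N_q = 28.32 × 7.07 = 200.22 kPa
0.5·γ·B·N_γ·s_γ = 0.5 × 17.7 × 1.81 × 3.5 × 0.88 = 49.337 kPa
q_ult = 212.35 + 200.22 + 49.337 = 461.91 kPa.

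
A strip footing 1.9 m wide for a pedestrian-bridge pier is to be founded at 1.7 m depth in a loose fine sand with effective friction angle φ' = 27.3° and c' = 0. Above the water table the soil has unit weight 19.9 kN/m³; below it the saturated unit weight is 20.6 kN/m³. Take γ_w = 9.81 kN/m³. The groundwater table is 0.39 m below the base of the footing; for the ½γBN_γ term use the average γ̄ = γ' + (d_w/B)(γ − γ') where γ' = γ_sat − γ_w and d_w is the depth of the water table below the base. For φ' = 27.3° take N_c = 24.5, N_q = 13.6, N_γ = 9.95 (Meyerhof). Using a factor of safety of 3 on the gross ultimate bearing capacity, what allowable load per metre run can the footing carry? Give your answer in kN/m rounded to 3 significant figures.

≈ 367 kN/m

Overburden at base level: q = 19.9 × 1.7 = 33.83 kPa.
The water table is 0.39 m below the base (< B = 1.9 m), so the ½γBN_γ term uses γ̄ = γ' + (d_w/B)(γ − γ') = 10.79 + (0.39/1.9)(19.9 − 10.79) = 12.66 kN/m³.
Surcharge term q·N_q = 33.83 × 13.6 = 460.09 kPa; self-weight term 0.5·γ·B·N_γ = 0.5 × 12.66 × 1.9 × 9.95 = 119.67 kPa.
q_ult = 460.09 + 119.67 = 579.76 kPa.
Gross allowable pressure q_all = 579.76 / 3 = 193.25 kPa.
Allowable wall load = q_all × B = 193.25 × 1.9 = 367.18 kN per metre run.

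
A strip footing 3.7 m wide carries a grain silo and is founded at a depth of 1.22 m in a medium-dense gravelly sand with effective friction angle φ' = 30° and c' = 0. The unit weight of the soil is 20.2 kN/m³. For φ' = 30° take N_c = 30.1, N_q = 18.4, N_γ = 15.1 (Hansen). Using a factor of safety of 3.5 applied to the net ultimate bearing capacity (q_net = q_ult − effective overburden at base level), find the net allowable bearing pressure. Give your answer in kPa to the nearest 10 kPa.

q_all(net) ≈ 280 kPa

q = γ·D_f = 20.2 × 1.22 = 24.644 kPa.
q·N_q = 24.644 × 18.4 = 453.45 kPa
0.5·γ·B·N_γ = 0.5 × 20.2 × 3.7 × 15.1 = 564.29 kPa
q_ult = 453.45 + 564.29 = 1017.7 kPa.
Net ultimate: q_net = 1017.7 − 24.644 = 993.09 kPa.
q_all(net) = 993.09 / 3.5 = 283.74 kPa.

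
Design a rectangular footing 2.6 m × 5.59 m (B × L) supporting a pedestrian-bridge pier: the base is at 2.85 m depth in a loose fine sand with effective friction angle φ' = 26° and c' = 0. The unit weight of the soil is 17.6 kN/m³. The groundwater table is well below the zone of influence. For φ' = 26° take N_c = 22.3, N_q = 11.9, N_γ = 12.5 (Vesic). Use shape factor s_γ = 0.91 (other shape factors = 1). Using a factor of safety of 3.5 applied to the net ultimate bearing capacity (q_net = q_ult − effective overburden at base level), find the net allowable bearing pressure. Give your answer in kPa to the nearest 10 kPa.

q_all(net) ≈ 230 kPa

Effective surcharge at the founding depth q = γ·D_f = 17.6 × 2.85 = 50.16 kPa.
q_ult = q·N_q + 0.5·γ·B·N_γ·s_γ
     = 50.16 × 11.9 + 0.5 × 17.6 × 2.6 × 12.5 × 0.91
     = 596.9 + 260.26 = 857.16 kPa.
Net ultimate: q_net = 857.16 − 50.16 = 807 kPa.
q_all(net) = 807 / 3.5 = 230.57 kPa.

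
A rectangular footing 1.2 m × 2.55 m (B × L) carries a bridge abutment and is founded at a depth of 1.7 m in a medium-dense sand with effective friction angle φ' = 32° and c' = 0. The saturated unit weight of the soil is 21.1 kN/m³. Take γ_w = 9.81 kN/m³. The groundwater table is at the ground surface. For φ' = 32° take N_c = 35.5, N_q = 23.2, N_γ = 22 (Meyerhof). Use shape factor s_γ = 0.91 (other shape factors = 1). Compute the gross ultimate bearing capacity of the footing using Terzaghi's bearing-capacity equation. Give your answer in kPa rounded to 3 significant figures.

q_ult ≈ 581 kPa

With the water table at the surface the whole profile is submerged: γ' = 21.1 − 9.81 = 11.29 kN/m³, so q = γ'·D_f = 19.193 kPa; the same γ' applies in the ½γBN_γ term.
q_ult = q·N_q + 0.5·γ·B·N_γ·s_γ
     = 19.193 × 23.2 + 0.5 × 11.29 × 1.2 × 22 × 0.91
     = 445.28 + 135.62 = 580.89 kPa.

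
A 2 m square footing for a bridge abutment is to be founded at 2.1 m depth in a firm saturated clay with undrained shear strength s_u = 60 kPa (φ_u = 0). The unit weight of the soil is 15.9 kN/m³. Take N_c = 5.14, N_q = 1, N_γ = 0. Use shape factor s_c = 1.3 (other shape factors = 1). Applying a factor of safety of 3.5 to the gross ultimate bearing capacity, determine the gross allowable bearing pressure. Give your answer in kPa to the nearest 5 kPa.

q = γ·D_f = 15.9 × 2.1 = 33.39 kPa.
c·N_c·s_c = 60 × 5.14 × 1.3 = 400.92 kPa
q·N_q = 33.39 × 1 = 33.39 kPa
q_ult = 400.92 + 33.39 = 434.31 kPa.
q_all = q_ult / FS = 434.31 / 3.5 = 124.09 kPa.

q_all ≈ 125 kPa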